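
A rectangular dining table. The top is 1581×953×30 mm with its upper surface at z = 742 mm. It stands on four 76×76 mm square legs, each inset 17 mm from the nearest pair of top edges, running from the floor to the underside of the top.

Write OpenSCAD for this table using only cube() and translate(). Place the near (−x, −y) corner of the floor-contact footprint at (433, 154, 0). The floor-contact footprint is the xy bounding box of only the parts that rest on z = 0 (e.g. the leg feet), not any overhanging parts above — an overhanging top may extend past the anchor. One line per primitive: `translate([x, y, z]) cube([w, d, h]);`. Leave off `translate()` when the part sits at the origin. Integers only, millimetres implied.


translate([416, 137, 712]) cube([1581, 953, 30]);
translate([433, 154, 0]) cube([76, 76, 712]);
translate([1904, 154, 0]) cube([76, 76, 712]);
translate([433, 997, 0]) cube([76, 76, 712]);
translate([1904, 997, 0]) cube([76, 76, 712]);


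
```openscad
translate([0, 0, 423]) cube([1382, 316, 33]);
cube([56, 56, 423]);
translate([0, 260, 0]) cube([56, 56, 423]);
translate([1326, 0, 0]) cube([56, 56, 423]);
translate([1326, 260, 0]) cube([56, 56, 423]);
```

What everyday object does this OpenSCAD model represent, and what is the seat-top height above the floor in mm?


A bench. The seat-top height is 456 mm.

A long slab on four corner posts — a bench. The slab sits at z = 423 with thickness 33, so the top is 423 + 33 = 456 mm.


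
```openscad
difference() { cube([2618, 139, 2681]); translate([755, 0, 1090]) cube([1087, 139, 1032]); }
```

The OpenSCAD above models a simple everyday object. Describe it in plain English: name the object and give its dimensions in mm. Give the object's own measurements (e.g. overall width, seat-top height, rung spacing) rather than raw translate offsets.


A wall 2618 mm long (x), 139 mm thick (y), 2681 mm tall, with a rectangular window opening cut through it. The opening is 1087 mm wide and 1032 mm tall; its sill is at z = 1090 mm and its near (−x) edge is 755 mm from the wall's −x end. The opening passes through the full wall thickness.


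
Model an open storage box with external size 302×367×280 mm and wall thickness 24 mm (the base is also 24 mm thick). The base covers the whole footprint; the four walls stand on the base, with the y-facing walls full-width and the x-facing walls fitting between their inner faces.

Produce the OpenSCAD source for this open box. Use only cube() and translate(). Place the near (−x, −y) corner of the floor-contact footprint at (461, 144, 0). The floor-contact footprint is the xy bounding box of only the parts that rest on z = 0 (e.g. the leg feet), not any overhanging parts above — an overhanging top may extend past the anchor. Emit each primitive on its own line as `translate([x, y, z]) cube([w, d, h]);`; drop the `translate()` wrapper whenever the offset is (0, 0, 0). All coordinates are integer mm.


translate([461, 144, 0]) cube([302, 367, 24]);
translate([461, 144, 24]) cube([302, 24, 256]);
translate([461, 487, 24]) cube([302, 24, 256]);
translate([461, 168, 24]) cube([24, 319, 256]);
translate([739, 168, 24]) cube([24, 319, 256]);


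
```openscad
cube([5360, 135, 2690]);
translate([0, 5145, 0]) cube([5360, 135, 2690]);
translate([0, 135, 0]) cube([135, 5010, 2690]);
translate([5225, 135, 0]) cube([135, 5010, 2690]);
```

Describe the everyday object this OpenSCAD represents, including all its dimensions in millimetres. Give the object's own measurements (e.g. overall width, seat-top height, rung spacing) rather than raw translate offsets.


The wall frame of a small rectangular building: four walls, each 2690 mm tall and 135 mm thick, enclosing a footprint 5360 mm (x) by 5280 mm (y) outside-to-outside, with no floor or roof. The front and back walls (the −y and +y sides) span the full width; the two side walls fit between them.


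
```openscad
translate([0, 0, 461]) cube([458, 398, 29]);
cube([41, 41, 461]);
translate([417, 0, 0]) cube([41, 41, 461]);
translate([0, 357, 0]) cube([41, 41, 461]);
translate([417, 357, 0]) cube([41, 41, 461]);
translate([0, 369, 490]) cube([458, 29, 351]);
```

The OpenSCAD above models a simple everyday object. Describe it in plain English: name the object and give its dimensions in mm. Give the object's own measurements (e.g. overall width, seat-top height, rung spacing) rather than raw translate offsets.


A chair. The seat is a 458×398×29 mm slab with its top at z = 490 mm, on four 41×41 mm corner legs (flush with the seat edges, standing on z = 0). A flat backrest 29 mm thick, 351 mm tall, spans the full seat width and rises from the seat top along its +y edge, rear face flush with the rear of the seat.


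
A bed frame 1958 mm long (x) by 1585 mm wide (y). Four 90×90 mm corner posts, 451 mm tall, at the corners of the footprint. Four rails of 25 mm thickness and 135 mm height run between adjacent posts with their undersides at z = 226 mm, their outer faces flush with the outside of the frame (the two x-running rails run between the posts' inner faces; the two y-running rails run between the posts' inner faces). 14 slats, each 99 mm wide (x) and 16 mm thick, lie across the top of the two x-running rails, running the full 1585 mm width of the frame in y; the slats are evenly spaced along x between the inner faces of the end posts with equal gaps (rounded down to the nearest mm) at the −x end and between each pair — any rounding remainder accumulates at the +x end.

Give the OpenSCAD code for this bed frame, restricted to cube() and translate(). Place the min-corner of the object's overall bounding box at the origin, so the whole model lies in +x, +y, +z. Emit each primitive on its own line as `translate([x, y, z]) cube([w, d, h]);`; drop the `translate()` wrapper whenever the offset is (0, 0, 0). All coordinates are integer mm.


cube([90, 90, 451]);
translate([0, 1495, 0]) cube([90, 90, 451]);
translate([1868, 0, 0]) cube([90, 90, 451]);
translate([1868, 1495, 0]) cube([90, 90, 451]);
translate([90, 0, 226]) cube([1778, 25, 135]);
translate([90, 1560, 226]) cube([1778, 25, 135]);
translate([0, 90, 226]) cube([25, 1405, 135]);
translate([1933, 90, 226]) cube([25, 1405, 135]);
translate([116, 0, 361]) cube([99, 1585, 16]);
translate([241, 0, 361]) cube([99, 1585, 16]);
translate([366, 0, 361]) cube([99, 1585, 16]);
translate([491, 0, 361]) cube([99, 1585, 16]);
translate([616, 0, 361]) cube([99, 1585, 16]);
translate([741, 0, 361]) cube([99, 1585, 16]);
translate([866, 0, 361]) cube([99, 1585, 16]);
translate([991, 0, 361]) cube([99, 1585, 16]);
translate([1116, 0, 361]) cube([99, 1585, 16]);
translate([1241, 0, 361]) cube([99, 1585, 16]);
translate([1366, 0, 361]) cube([99, 1585, 16]);
translate([1491, 0, 361]) cube([99, 1585, 16]);
translate([1616, 0, 361]) cube([99, 1585, 16]);
translate([1741, 0, 361]) cube([99, 1585, 16]);


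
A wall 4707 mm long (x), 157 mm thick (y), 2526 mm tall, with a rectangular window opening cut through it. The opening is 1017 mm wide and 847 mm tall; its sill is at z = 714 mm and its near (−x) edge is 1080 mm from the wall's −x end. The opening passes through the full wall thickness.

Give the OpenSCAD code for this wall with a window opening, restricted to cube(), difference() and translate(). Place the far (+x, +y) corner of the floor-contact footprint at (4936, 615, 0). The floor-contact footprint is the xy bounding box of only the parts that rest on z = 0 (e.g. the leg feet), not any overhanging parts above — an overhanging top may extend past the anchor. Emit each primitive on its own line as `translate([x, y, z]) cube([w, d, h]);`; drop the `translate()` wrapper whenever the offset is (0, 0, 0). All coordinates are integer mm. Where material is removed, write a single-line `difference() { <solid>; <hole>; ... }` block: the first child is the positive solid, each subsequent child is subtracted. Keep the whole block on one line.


difference() { translate([229, 458, 0]) cube([4707, 157, 2526]); translate([1309, 458, 714]) cube([1017, 157, 847]); }


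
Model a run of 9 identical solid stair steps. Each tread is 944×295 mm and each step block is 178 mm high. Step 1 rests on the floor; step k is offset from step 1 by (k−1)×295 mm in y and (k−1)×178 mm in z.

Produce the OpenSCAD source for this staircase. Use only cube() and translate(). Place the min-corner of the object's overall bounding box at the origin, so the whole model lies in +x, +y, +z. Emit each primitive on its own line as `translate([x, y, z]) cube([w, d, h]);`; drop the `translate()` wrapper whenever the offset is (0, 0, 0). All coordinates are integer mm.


cube([944, 295, 178]);
translate([0, 295, 178]) cube([944, 295, 178]);
translate([0, 590, 356]) cube([944, 295, 178]);
translate([0, 885, 534]) cube([944, 295, 178]);
translate([0, 1180, 712]) cube([944, 295, 178]);
translate([0, 1475, 890]) cube([944, 295, 178]);
translate([0, 1770, 1068]) cube([944, 295, 178]);
translate([0, 2065, 1246]) cube([944, 295, 178]);
translate([0, 2360, 1424]) cube([944, 295, 178]);


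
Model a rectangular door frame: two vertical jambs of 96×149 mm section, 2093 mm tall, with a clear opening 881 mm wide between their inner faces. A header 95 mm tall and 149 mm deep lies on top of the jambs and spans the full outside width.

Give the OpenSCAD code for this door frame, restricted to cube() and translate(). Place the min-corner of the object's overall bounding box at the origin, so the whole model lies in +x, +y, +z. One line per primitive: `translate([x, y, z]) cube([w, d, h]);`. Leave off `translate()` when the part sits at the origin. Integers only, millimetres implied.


cube([96, 149, 2093]);
translate([977, 0, 0]) cube([96, 149, 2093]);
translate([0, 0, 2093]) cube([1073, 149, 95]);


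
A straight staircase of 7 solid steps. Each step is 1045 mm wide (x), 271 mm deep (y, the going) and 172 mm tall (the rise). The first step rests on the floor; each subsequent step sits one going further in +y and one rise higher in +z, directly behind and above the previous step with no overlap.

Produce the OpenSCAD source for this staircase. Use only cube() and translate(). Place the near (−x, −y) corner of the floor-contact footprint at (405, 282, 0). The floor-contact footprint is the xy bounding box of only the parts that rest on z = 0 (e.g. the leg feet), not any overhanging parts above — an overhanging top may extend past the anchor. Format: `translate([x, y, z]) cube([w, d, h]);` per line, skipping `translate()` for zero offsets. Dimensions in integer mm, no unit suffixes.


translate([405, 282, 0]) cube([1045, 271, 172]);
translate([405, 553, 172]) cube([1045, 271, 172]);
translate([405, 824, 344]) cube([1045, 271, 172]);
translate([405, 1095, 516]) cube([1045, 271, 172]);
translate([405, 1366, 688]) cube([1045, 271, 172]);
translate([405, 1637, 860]) cube([1045, 271, 172]);
translate([405, 1908, 1032]) cube([1045, 271, 172]);


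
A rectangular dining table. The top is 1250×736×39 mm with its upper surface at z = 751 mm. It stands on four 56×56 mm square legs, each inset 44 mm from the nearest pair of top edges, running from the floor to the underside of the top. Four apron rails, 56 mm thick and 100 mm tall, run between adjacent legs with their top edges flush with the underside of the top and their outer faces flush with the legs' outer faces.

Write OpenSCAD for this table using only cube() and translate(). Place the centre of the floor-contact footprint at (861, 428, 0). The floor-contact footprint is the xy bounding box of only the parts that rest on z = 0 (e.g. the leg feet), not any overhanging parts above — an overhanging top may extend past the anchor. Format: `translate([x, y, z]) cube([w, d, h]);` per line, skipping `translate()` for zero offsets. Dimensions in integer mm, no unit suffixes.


translate([236, 60, 712]) cube([1250, 736, 39]);
translate([280, 104, 0]) cube([56, 56, 712]);
translate([1386, 104, 0]) cube([56, 56, 712]);
translate([280, 696, 0]) cube([56, 56, 712]);
translate([1386, 696, 0]) cube([56, 56, 712]);
translate([336, 104, 612]) cube([1050, 56, 100]);
translate([336, 696, 612]) cube([1050, 56, 100]);
translate([280, 160, 612]) cube([56, 536, 100]);
translate([1386, 160, 612]) cube([56, 536, 100]);


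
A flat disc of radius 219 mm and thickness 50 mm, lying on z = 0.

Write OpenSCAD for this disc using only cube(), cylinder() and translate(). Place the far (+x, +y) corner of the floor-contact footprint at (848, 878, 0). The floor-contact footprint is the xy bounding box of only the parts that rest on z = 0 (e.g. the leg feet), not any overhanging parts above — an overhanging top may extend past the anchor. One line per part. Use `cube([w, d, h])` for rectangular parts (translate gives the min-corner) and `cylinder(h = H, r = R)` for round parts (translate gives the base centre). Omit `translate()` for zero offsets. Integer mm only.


translate([629, 659, 0]) cylinder(h = 50, r = 219);


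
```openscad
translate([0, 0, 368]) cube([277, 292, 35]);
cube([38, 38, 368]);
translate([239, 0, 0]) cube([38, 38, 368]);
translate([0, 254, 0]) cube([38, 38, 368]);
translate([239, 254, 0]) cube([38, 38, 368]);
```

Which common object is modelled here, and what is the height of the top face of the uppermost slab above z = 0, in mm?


A stool. The seat height is 403 mm.

A 277×292×35 slab at z = 368 on four corner posts — a stool. The seat top is 368 + 35 = 403 mm.


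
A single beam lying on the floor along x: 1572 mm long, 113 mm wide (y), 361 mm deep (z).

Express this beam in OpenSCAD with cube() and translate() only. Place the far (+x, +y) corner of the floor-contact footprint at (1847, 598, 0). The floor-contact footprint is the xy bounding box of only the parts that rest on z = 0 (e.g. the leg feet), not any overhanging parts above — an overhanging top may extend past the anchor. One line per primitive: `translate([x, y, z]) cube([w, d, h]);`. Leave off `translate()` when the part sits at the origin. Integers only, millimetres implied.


translate([275, 485, 0]) cube([1572, 113, 361]);


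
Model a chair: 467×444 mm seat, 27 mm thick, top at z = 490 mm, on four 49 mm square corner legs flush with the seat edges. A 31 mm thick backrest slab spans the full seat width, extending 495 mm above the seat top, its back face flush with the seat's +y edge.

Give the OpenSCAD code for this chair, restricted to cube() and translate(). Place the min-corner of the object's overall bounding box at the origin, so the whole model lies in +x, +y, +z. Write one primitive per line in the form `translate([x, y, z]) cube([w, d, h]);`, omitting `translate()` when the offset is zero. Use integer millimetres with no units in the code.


// leg_h = 490 - 27 = 463
translate([0, 0, 463]) cube([467, 444, 27]);
cube([49, 49, 463]);
translate([418, 0, 0]) cube([49, 49, 463]);
translate([0, 395, 0]) cube([49, 49, 463]);
translate([418, 395, 0]) cube([49, 49, 463]);
translate([0, 413, 490]) cube([467, 31, 495]);


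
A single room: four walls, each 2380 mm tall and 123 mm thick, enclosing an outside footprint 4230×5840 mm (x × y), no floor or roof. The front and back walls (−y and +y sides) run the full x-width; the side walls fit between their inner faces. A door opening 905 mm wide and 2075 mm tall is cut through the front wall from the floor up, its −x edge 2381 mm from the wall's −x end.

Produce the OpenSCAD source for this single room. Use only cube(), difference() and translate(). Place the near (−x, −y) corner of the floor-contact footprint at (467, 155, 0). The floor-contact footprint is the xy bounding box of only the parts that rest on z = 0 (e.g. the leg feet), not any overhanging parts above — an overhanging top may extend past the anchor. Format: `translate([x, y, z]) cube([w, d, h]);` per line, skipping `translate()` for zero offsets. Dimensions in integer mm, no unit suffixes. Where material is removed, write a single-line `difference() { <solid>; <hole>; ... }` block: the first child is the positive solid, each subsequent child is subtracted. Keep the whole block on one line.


difference() { translate([467, 155, 0]) cube([4230, 123, 2380]); translate([2848, 155, 0]) cube([905, 123, 2075]); }
translate([467, 5872, 0]) cube([4230, 123, 2380]);
translate([467, 278, 0]) cube([123, 5594, 2380]);
translate([4574, 278, 0]) cube([123, 5594, 2380]);


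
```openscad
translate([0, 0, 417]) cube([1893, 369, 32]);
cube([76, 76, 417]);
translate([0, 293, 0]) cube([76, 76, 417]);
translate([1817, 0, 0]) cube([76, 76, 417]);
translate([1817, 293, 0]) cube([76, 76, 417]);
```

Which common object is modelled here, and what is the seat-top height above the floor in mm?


A bench. The seat-top height is 449 mm.

A long slab on four corner posts — a bench. The slab sits at z = 417 with thickness 32, so the top is 417 + 32 = 449 mm.


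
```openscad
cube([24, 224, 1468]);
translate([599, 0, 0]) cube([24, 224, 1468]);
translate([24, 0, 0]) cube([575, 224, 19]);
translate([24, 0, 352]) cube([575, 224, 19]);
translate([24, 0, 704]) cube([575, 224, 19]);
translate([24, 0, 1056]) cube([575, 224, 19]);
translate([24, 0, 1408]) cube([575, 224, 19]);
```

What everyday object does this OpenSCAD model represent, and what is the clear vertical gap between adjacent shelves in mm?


A bookshelf. The clear shelf gap is 333 mm.

Two tall side panels with 5 horizontal boards between them — a bookshelf. The first two shelf undersides are at z = 0 and z = 352; with shelf thickness 19, the clear gap is 352 − 0 − 19 = 333 mm.


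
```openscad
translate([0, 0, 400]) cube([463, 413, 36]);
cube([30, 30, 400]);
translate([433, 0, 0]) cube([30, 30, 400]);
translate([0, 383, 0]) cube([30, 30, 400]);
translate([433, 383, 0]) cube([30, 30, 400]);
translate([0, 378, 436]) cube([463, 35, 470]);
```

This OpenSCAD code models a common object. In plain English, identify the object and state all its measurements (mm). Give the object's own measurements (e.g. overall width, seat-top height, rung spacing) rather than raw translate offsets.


A chair. The seat is a 463×413×36 mm slab with its top at z = 436 mm, on four 30×30 mm corner legs (flush with the seat edges, standing on z = 0). A flat backrest 35 mm thick, 470 mm tall, spans the full seat width and rises from the seat top along its +y edge, rear face flush with the rear of the seat.


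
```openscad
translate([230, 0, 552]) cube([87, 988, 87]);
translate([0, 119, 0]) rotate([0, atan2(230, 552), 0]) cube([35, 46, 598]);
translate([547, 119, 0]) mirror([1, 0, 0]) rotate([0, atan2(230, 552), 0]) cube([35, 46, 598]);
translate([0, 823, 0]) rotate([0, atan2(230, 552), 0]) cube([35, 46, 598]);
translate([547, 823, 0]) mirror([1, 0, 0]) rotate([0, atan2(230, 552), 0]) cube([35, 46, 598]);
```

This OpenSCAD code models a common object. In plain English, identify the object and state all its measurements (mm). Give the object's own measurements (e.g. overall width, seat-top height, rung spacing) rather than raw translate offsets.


A sawhorse. A 87×988×87 mm beam (x, y, z) sits on two A-frame leg pairs. Each pair is two raked legs of 35×46 mm section (46 mm along y) splaying symmetrically in x. Each leg rises 552 mm vertically over 230 mm of horizontal reach and is 598 mm long along its own axis. Every leg's outer bottom edge rests on the floor and its outer top edge meets a bottom edge of the beam — the left legs (tilting toward +x) meet the beam's −x bottom edge, the right legs (their mirror images, tilting toward −x) meet its +x bottom edge — so the leg tops tuck under the beam, the beam's underside is 552 mm above the floor, and the feet are 547 mm apart outside-to-outside with the beam centred between them. The two leg pairs are set in 119 mm from either end of the beam.


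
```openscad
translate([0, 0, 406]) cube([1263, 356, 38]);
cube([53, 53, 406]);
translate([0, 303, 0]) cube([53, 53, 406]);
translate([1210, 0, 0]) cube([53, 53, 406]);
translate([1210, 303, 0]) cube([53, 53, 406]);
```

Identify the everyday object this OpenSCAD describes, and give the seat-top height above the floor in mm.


A bench. The seat-top height is 444 mm.

A long slab on four corner posts — a bench. The slab sits at z = 406 with thickness 38, so the top is 406 + 38 = 444 mm.


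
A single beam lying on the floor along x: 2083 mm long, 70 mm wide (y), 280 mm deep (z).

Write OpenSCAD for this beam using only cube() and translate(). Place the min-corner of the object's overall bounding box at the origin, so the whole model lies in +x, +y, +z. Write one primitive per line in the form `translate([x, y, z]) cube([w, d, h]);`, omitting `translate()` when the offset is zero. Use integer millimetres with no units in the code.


cube([2083, 70, 280]);


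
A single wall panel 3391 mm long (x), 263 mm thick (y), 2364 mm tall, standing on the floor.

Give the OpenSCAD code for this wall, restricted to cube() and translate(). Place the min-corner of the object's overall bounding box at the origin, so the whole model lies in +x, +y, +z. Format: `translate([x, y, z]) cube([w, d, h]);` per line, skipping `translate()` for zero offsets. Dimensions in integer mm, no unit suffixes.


cube([3391, 263, 2364]);


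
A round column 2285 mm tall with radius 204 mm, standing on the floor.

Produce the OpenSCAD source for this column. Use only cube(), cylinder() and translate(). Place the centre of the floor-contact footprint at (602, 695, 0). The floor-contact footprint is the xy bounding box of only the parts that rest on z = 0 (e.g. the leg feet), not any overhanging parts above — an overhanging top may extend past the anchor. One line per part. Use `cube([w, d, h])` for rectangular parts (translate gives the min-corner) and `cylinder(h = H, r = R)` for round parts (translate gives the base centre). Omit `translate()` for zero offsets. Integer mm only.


translate([602, 695, 0]) cylinder(h = 2285, r = 204);


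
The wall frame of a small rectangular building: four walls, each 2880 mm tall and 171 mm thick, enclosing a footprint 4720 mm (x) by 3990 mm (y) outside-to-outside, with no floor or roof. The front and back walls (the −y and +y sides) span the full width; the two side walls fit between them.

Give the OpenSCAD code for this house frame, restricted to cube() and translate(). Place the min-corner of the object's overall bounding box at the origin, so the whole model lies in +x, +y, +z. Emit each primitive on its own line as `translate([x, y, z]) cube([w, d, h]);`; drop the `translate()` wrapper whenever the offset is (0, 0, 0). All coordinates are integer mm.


cube([4720, 171, 2880]);
translate([0, 3819, 0]) cube([4720, 171, 2880]);
translate([0, 171, 0]) cube([171, 3648, 2880]);
translate([4549, 171, 0]) cube([171, 3648, 2880]);


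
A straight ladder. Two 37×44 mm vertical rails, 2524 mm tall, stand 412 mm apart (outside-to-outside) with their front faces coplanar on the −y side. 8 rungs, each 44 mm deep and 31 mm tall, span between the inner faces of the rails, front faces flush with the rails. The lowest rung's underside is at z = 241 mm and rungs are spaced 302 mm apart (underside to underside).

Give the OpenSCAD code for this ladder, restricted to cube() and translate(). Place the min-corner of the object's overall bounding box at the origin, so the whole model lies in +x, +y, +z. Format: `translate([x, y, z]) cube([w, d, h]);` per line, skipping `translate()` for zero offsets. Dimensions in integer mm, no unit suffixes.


cube([37, 44, 2524]);
translate([375, 0, 0]) cube([37, 44, 2524]);
translate([37, 0, 241]) cube([338, 44, 31]);
translate([37, 0, 543]) cube([338, 44, 31]);
translate([37, 0, 845]) cube([338, 44, 31]);
translate([37, 0, 1147]) cube([338, 44, 31]);
translate([37, 0, 1449]) cube([338, 44, 31]);
translate([37, 0, 1751]) cube([338, 44, 31]);
translate([37, 0, 2053]) cube([338, 44, 31]);
translate([37, 0, 2355]) cube([338, 44, 31]);


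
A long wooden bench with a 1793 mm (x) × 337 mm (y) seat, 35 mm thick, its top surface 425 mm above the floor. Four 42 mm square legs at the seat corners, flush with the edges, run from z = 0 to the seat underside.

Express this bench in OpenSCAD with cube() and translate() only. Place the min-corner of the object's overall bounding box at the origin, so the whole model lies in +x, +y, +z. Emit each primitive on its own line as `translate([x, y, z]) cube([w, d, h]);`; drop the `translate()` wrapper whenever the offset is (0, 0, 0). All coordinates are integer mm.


translate([0, 0, 390]) cube([1793, 337, 35]);
cube([42, 42, 390]);
translate([0, 295, 0]) cube([42, 42, 390]);
translate([1751, 0, 0]) cube([42, 42, 390]);
translate([1751, 295, 0]) cube([42, 42, 390]);


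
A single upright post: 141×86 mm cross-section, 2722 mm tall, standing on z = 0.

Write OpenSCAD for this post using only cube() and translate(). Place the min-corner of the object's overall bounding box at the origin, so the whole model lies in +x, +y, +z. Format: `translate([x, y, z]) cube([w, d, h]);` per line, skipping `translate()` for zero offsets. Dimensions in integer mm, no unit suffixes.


cube([141, 86, 2722]);


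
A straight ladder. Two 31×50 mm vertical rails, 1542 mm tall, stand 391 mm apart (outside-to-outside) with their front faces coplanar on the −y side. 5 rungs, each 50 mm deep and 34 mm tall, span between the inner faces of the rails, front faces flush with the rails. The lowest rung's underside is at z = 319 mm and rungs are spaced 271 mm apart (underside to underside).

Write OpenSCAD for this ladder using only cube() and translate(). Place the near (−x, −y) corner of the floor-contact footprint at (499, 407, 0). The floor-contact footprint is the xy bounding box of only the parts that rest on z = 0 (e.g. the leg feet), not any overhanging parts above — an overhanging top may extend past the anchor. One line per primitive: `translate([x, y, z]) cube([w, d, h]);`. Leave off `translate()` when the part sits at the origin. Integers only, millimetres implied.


translate([499, 407, 0]) cube([31, 50, 1542]);
translate([859, 407, 0]) cube([31, 50, 1542]);
translate([530, 407, 319]) cube([329, 50, 34]);
translate([530, 407, 590]) cube([329, 50, 34]);
translate([530, 407, 861]) cube([329, 50, 34]);
translate([530, 407, 1132]) cube([329, 50, 34]);
translate([530, 407, 1403]) cube([329, 50, 34]);


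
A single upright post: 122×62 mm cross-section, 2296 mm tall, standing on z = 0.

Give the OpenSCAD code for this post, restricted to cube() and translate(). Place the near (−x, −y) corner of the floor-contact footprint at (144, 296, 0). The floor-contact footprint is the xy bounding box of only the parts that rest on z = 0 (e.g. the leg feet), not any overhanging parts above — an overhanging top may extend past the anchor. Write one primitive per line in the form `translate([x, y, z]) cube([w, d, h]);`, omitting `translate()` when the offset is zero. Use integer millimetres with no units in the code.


translate([144, 296, 0]) cube([122, 62, 2296]);


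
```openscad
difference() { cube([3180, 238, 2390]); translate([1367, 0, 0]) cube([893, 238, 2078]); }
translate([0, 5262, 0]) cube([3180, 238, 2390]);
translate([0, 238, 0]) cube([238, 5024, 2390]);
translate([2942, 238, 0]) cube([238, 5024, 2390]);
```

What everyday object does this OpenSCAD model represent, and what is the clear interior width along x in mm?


A single room. The interior width is 2704 mm.

Four walls enclosing a rectangle with a door in the front wall — a room. Outside width 3180 minus two 238 mm walls gives 2704 mm.


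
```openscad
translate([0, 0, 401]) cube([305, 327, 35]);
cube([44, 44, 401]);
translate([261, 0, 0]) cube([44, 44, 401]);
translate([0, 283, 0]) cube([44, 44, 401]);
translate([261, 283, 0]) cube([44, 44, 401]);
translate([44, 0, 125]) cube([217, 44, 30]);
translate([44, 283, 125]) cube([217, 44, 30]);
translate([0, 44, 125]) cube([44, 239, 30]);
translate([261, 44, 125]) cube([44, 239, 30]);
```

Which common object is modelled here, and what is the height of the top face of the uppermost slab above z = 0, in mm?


A stool. The seat height is 436 mm.

A 305×327×35 slab at z = 401 on four corner posts — a stool. The seat top is 401 + 35 = 436 mm.


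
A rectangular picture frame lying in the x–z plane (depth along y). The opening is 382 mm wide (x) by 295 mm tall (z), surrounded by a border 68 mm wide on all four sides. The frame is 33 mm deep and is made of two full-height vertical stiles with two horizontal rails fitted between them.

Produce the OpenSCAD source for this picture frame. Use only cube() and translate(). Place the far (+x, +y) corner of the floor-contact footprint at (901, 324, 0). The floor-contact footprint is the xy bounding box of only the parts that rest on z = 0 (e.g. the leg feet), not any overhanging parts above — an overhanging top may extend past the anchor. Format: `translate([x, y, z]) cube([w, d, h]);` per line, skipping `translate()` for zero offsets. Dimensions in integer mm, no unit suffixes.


translate([383, 291, 0]) cube([68, 33, 431]);
translate([833, 291, 0]) cube([68, 33, 431]);
translate([451, 291, 0]) cube([382, 33, 68]);
translate([451, 291, 363]) cube([382, 33, 68]);


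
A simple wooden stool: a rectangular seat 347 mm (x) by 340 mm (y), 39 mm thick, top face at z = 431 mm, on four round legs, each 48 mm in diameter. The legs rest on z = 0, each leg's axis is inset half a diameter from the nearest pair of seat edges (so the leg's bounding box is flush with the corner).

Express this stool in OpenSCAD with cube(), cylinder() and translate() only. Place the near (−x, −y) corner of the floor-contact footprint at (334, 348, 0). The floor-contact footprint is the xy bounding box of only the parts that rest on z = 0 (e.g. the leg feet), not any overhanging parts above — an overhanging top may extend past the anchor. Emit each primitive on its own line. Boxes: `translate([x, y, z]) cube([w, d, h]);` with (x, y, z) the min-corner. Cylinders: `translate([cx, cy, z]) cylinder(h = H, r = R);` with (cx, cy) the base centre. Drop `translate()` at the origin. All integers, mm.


translate([334, 348, 392]) cube([347, 340, 39]);
translate([358, 372, 0]) cylinder(h = 392, r = 24);
translate([657, 372, 0]) cylinder(h = 392, r = 24);
translate([358, 664, 0]) cylinder(h = 392, r = 24);
translate([657, 664, 0]) cylinder(h = 392, r = 24);


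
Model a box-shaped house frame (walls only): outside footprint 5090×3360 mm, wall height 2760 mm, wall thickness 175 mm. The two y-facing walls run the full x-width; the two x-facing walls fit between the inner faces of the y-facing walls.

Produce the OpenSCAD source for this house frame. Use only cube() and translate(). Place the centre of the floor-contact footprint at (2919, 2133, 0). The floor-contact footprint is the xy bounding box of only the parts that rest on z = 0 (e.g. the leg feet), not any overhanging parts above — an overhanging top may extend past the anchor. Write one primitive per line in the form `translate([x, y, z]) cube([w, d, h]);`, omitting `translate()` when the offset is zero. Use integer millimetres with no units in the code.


translate([374, 453, 0]) cube([5090, 175, 2760]);
translate([374, 3638, 0]) cube([5090, 175, 2760]);
translate([374, 628, 0]) cube([175, 3010, 2760]);
translate([5289, 628, 0]) cube([175, 3010, 2760]);


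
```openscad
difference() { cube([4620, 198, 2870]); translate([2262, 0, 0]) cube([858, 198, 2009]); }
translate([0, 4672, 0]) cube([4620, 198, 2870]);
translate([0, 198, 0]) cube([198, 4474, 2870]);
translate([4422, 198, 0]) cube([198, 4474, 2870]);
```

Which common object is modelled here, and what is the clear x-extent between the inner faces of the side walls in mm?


A single room. The interior width is 4224 mm.

Four walls enclosing a rectangle with a door in the front wall — a room. Outside width 4620 minus two 198 mm walls gives 4224 mm.


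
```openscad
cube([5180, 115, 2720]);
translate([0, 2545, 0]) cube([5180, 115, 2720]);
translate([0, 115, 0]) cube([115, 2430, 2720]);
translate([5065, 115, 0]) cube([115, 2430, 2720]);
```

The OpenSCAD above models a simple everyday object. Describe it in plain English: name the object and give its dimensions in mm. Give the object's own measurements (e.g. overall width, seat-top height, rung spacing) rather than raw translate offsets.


The wall frame of a small rectangular building: four walls, each 2720 mm tall and 115 mm thick, enclosing a footprint 5180 mm (x) by 2660 mm (y) outside-to-outside, with no floor or roof. The front and back walls (the −y and +y sides) span the full width; the two side walls fit between them.


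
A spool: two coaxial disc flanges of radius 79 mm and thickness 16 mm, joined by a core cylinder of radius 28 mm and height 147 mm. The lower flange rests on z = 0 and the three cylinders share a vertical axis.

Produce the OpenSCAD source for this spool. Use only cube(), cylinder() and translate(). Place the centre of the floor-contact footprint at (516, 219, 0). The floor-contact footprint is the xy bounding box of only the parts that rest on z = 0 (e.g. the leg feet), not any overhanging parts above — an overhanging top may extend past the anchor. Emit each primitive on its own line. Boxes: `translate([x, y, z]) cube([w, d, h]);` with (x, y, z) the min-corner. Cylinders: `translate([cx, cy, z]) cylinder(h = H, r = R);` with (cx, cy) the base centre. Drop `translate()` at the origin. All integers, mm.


translate([516, 219, 0]) cylinder(h = 16, r = 79);
translate([516, 219, 16]) cylinder(h = 147, r = 28);
translate([516, 219, 163]) cylinder(h = 16, r = 79);


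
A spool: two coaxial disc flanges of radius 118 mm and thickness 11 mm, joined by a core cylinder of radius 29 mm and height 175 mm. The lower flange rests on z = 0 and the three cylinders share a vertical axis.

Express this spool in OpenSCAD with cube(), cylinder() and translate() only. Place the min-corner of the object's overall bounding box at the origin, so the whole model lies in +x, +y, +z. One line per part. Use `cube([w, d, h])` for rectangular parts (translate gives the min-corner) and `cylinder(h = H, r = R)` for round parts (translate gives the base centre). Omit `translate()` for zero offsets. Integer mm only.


translate([118, 118, 0]) cylinder(h = 11, r = 118);
translate([118, 118, 11]) cylinder(h = 175, r = 29);
translate([118, 118, 186]) cylinder(h = 11, r = 118);


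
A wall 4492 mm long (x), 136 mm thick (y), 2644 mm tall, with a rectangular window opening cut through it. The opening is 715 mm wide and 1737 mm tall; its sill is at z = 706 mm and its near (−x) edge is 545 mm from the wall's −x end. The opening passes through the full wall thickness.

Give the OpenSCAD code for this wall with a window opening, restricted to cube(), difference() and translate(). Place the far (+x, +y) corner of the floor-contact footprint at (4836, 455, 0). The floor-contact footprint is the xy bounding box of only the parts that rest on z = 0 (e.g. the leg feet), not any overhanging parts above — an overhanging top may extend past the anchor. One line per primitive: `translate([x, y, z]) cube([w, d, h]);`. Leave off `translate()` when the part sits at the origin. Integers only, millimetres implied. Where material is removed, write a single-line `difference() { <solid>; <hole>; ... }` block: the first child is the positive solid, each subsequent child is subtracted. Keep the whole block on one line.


difference() { translate([344, 319, 0]) cube([4492, 136, 2644]); translate([889, 319, 706]) cube([715, 136, 1737]); }


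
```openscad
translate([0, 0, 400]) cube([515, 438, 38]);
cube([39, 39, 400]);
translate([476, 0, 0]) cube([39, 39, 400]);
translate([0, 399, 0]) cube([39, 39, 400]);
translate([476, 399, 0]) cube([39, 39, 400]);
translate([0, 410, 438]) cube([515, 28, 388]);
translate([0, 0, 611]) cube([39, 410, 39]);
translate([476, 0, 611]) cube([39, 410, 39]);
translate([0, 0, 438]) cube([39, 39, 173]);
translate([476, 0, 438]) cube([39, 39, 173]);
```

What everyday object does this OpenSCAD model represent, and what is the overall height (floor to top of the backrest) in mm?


A chair. The overall height is 826 mm.

A slab on four corner posts with a tall panel at the back — a chair. The seat slab sits at z = 400 with thickness 38, and the 388 mm backrest starts at the seat top, so the overall height is 400 + 38 + 388 = 826 mm.


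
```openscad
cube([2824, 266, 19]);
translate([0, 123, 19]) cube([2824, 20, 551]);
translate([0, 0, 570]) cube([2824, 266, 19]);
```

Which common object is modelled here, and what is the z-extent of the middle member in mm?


An I-beam. The web height is 551 mm.

Two wide flanges with a thin centred web — an I-beam. Overall 589 mm minus two 19 mm flanges gives a web of 589 − 2·19 = 551 mm.


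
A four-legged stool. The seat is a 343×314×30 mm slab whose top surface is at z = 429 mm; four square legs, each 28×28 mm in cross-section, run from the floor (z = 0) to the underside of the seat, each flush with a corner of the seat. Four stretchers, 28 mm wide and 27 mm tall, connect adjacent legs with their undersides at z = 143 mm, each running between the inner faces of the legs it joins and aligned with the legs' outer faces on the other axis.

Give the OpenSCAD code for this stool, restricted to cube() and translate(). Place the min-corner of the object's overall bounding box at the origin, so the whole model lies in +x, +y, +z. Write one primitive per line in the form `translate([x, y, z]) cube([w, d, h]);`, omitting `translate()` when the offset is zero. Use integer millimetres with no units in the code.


// leg_h = 429 - 30 = 399
// stretcher span = 343 - 2*28 = 287
translate([0, 0, 399]) cube([343, 314, 30]);
cube([28, 28, 399]);
translate([315, 0, 0]) cube([28, 28, 399]);
translate([0, 286, 0]) cube([28, 28, 399]);
translate([315, 286, 0]) cube([28, 28, 399]);
translate([28, 0, 143]) cube([287, 28, 27]);
translate([28, 286, 143]) cube([287, 28, 27]);
translate([0, 28, 143]) cube([28, 258, 27]);
translate([315, 28, 143]) cube([28, 258, 27]);


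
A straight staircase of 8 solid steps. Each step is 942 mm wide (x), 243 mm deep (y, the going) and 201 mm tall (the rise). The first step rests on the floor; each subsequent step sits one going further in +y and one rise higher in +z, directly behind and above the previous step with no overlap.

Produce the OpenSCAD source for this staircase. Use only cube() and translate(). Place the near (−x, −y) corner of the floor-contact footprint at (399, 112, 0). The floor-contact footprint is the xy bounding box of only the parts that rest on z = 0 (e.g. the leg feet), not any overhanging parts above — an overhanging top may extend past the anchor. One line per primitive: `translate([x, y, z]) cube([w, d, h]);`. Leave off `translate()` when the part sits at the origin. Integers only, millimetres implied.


translate([399, 112, 0]) cube([942, 243, 201]);
translate([399, 355, 201]) cube([942, 243, 201]);
translate([399, 598, 402]) cube([942, 243, 201]);
translate([399, 841, 603]) cube([942, 243, 201]);
translate([399, 1084, 804]) cube([942, 243, 201]);
translate([399, 1327, 1005]) cube([942, 243, 201]);
translate([399, 1570, 1206]) cube([942, 243, 201]);
translate([399, 1813, 1407]) cube([942, 243, 201]);


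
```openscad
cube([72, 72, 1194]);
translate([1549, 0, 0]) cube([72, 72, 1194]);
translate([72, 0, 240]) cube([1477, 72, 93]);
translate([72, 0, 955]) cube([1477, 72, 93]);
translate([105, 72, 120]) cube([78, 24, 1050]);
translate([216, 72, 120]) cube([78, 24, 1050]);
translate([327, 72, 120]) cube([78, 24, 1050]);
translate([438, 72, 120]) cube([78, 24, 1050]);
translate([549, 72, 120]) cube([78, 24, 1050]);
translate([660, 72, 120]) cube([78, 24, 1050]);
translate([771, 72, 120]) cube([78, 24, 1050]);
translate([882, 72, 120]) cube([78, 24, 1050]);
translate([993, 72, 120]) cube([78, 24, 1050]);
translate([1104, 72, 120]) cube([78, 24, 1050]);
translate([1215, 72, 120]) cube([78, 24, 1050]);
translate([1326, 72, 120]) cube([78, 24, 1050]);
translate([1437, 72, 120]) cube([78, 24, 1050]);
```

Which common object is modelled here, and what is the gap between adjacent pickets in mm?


A fence section. The picket gap is 33 mm.

Two posts, two rails, 13 pickets — a fence section. Span 1477 mm holds 13 pickets of 78 mm with 14 equal gaps: ⌊(1477 − 13·78) / 14⌋ = 33 mm.
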